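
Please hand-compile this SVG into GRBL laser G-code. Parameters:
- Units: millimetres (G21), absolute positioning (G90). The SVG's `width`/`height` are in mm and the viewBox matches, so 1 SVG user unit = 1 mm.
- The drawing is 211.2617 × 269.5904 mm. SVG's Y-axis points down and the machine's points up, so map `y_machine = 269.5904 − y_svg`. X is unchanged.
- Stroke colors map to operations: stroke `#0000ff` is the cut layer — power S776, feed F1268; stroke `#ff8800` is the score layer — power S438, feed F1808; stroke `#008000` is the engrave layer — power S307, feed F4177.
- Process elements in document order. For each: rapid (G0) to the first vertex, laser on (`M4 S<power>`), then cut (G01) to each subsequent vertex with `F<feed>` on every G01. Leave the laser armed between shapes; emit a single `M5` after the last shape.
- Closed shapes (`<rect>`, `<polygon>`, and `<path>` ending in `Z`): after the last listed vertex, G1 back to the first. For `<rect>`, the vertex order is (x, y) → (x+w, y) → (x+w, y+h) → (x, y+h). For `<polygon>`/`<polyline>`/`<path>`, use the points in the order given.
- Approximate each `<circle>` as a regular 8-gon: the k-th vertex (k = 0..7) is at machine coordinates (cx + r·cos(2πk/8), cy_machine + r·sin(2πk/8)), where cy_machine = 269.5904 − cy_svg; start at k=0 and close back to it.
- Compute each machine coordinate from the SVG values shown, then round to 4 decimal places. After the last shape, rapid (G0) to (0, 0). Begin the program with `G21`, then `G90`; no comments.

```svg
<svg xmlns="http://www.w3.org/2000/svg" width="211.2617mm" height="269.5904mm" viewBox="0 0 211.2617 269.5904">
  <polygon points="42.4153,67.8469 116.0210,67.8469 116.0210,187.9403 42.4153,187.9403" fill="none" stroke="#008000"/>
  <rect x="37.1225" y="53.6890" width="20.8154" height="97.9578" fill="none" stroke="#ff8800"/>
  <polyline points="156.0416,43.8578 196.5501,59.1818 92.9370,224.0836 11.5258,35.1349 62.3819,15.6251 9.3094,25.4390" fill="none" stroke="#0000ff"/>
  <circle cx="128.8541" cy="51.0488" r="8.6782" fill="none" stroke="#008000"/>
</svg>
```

1 u = 1 mm; y_m = 269.5904 − y.

[1] `<polygon>` rectangle, #008000→engrave S307 F4177: (42.4153,201.7435) → (116.0210,201.7435) → (116.0210,81.6501) → (42.4153,81.6501) → (42.4153,201.7435) (closed)

[2] `<rect>` rectangle, #ff8800→score S438 F1808: (37.1225,215.9014) → (57.9379,215.9014) → (57.9379,117.9436) → (37.1225,117.9436) → (37.1225,215.9014) (closed)

[3] `<polyline>` open polyline, #0000ff→cut S776 F1268: (156.0416,225.7326) → (196.5501,210.4086) → (92.9370,45.5068) → (11.5258,234.4555) → (62.3819,253.9653) → (9.3094,244.1514)

[4] `<circle>` circle, #008000→engrave S307 F4177: (137.5323,218.5416) → (134.9905,224.6780) → (128.8541,227.2198) → (122.7177,224.6780) → (120.1759,218.5416) → (122.7177,212.4052) → (128.8541,209.8634) → (134.9905,212.4052) → (137.5323,218.5416) (closed)

G21
G90
G0 X42.4153 Y201.7435
M4 S307
G01 X116.0210 Y201.7435 F4177
G01 X116.0210 Y81.6501 F4177
G01 X42.4153 Y81.6501 F4177
G01 X42.4153 Y201.7435 F4177
G0 X37.1225 Y215.9014
M4 S438
G01 X57.9379 Y215.9014 F1808
G01 X57.9379 Y117.9436 F1808
G01 X37.1225 Y117.9436 F1808
G01 X37.1225 Y215.9014 F1808
G0 X156.0416 Y225.7326
M4 S776
G01 X196.5501 Y210.4086 F1268
G01 X92.9370 Y45.5068 F1268
G01 X11.5258 Y234.4555 F1268
G01 X62.3819 Y253.9653 F1268
G01 X9.3094 Y244.1514 F1268
G0 X137.5323 Y218.5416
M4 S307
G01 X134.9905 Y224.6780 F4177
G01 X128.8541 Y227.2198 F4177
G01 X122.7177 Y224.6780 F4177
G01 X120.1759 Y218.5416 F4177
G01 X122.7177 Y212.4052 F4177
G01 X128.8541 Y209.8634 F4177
G01 X134.9905 Y212.4052 F4177
G01 X137.5323 Y218.5416 F4177
M5
G0 X0.0000 Y0.0000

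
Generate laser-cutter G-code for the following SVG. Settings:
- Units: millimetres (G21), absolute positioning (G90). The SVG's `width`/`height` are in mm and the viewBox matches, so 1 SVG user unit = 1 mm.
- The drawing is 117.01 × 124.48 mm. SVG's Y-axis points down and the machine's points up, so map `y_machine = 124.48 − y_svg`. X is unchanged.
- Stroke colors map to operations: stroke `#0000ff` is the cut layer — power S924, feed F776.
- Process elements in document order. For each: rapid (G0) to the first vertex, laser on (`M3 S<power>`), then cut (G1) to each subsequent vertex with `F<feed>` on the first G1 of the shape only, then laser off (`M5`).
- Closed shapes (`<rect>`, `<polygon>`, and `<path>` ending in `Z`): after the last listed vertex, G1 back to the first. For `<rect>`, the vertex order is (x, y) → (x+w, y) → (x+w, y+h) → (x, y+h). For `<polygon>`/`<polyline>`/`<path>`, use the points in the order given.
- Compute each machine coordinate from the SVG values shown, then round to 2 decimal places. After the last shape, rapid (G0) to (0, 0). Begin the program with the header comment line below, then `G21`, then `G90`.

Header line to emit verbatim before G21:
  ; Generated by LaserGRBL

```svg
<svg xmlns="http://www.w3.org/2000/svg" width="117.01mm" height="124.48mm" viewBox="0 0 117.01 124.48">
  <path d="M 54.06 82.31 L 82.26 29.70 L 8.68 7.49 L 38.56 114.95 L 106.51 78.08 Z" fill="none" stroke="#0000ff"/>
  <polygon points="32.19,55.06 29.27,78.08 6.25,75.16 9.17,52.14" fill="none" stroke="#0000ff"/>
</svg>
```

; Generated by LaserGRBL
G21
G90
G0 X54.06 Y42.17
M3 S924
G1 X82.26 Y94.78 F776
G1 X8.68 Y116.99
G1 X38.56 Y9.53
G1 X106.51 Y46.40
G1 X54.06 Y42.17
M5
G0 X32.19 Y69.42
M3 S924
G1 X29.27 Y46.40 F776
G1 X6.25 Y49.32
G1 X9.17 Y72.34
G1 X32.19 Y69.42
M5
G0 X0.00 Y0.00

Since the viewBox matches the mm dimensions, user units are millimetres directly. The only transform is the Y-flip y_m = 124.48 − y_svg.

Shape 1 is a closed polygon drawn with `<path>`. Its stroke #0000ff means cut at S924, F776. After flipping Y the toolpath is (54.06,42.17) → (82.26,94.78) → (8.68,116.99) → (38.56,9.53) → (106.51,46.40) → (54.06,42.17), returning to the start.

Shape 2 is a regular polygon drawn with `<polygon>`. Its stroke #0000ff means cut at S924, F776. After flipping Y the toolpath is (32.19,69.42) → (29.27,46.40) → (6.25,49.32) → (9.17,72.34) → (32.19,69.42), returning to the start.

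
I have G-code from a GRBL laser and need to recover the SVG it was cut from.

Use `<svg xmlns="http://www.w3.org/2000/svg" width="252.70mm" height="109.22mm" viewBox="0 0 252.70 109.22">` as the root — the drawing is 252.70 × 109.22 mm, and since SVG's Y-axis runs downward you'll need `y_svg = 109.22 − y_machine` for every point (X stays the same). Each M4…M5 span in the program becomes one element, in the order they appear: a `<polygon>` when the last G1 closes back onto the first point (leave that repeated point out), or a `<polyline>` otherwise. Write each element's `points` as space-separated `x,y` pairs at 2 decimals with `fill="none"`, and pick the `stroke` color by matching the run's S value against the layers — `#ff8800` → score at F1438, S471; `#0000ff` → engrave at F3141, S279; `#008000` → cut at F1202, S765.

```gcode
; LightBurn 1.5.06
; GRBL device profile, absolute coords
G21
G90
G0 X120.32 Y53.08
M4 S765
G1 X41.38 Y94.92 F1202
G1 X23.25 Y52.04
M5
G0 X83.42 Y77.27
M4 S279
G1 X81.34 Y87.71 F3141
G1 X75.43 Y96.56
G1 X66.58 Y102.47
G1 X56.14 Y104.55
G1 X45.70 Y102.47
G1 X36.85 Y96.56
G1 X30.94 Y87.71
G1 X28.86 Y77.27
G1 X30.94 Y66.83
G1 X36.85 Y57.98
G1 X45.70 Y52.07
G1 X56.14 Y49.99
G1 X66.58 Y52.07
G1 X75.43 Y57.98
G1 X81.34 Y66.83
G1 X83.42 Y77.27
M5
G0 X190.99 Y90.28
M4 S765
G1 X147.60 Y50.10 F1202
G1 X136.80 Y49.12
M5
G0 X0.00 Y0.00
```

<svg xmlns="http://www.w3.org/2000/svg" width="252.70mm" height="109.22mm" viewBox="0 0 252.70 109.22">
  <polyline points="120.32,56.14 41.38,14.30 23.25,57.18" fill="none" stroke="#008000"/>
  <polygon points="83.42,31.95 81.34,21.51 75.43,12.66 66.58,6.75 56.14,4.67 45.70,6.75 36.85,12.66 30.94,21.51 28.86,31.95 30.94,42.39 36.85,51.24 45.70,57.15 56.14,59.23 66.58,57.15 75.43,51.24 81.34,42.39" fill="none" stroke="#0000ff"/>
  <polyline points="190.99,18.94 147.60,59.12 136.80,60.10" fill="none" stroke="#008000"/>
</svg>

y_svg = 109.22 − y_m.

[1] S765→`#008000` (cut); open run; points: 120.32,56.14 41.38,14.30 23.25,57.18

[2] S279→`#0000ff` (engrave); closed run; points: 83.42,31.95 81.34,21.51 75.43,12.66 66.58,6.75 56.14,4.67 45.70,6.75 36.85,12.66 30.94,21.51 28.86,31.95 30.94,42.39 36.85,51.24 45.70,57.15 56.14,59.23 66.58,57.15 75.43,51.24 81.34,42.39

[3] S765→`#008000` (cut); open run; points: 190.99,18.94 147.60,59.12 136.80,60.10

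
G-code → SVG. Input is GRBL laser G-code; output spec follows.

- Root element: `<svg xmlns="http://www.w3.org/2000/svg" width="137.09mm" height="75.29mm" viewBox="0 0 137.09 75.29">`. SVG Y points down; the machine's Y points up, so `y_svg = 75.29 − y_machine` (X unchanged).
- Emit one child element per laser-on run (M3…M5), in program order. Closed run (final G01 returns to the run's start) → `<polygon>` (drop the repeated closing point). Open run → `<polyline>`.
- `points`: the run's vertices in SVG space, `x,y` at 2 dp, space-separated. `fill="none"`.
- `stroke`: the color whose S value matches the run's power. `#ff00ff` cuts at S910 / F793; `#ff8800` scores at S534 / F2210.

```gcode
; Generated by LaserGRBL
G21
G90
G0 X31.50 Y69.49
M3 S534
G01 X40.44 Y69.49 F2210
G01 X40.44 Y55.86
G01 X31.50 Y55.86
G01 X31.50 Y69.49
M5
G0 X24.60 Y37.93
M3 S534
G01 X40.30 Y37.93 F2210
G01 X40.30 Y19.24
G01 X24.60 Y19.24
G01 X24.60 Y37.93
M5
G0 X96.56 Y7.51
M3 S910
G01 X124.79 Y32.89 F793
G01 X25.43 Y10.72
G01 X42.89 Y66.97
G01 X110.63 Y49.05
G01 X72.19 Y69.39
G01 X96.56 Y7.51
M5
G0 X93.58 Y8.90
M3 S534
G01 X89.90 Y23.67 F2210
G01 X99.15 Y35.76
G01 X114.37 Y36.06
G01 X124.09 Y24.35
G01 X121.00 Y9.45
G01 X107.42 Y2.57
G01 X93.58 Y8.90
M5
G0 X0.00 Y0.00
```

y_svg = 75.29 − y_m.

[1] S534→`#ff8800` (score); closed run; points: 31.50,5.80 40.44,5.80 40.44,19.43 31.50,19.43

[2] S534→`#ff8800` (score); closed run; points: 24.60,37.36 40.30,37.36 40.30,56.05 24.60,56.05

[3] S910→`#ff00ff` (cut); closed run; points: 96.56,67.78 124.79,42.40 25.43,64.57 42.89,8.32 110.63,26.24 72.19,5.90

[4] S534→`#ff8800` (score); closed run; points: 93.58,66.39 89.90,51.62 99.15,39.53 114.37,39.23 124.09,50.94 121.00,65.84 107.42,72.72

<svg xmlns="http://www.w3.org/2000/svg" width="137.09mm" height="75.29mm" viewBox="0 0 137.09 75.29">
  <polygon points="31.50,5.80 40.44,5.80 40.44,19.43 31.50,19.43" fill="none" stroke="#ff8800"/>
  <polygon points="24.60,37.36 40.30,37.36 40.30,56.05 24.60,56.05" fill="none" stroke="#ff8800"/>
  <polygon points="96.56,67.78 124.79,42.40 25.43,64.57 42.89,8.32 110.63,26.24 72.19,5.90" fill="none" stroke="#ff00ff"/>
  <polygon points="93.58,66.39 89.90,51.62 99.15,39.53 114.37,39.23 124.09,50.94 121.00,65.84 107.42,72.72" fill="none" stroke="#ff8800"/>
</svg>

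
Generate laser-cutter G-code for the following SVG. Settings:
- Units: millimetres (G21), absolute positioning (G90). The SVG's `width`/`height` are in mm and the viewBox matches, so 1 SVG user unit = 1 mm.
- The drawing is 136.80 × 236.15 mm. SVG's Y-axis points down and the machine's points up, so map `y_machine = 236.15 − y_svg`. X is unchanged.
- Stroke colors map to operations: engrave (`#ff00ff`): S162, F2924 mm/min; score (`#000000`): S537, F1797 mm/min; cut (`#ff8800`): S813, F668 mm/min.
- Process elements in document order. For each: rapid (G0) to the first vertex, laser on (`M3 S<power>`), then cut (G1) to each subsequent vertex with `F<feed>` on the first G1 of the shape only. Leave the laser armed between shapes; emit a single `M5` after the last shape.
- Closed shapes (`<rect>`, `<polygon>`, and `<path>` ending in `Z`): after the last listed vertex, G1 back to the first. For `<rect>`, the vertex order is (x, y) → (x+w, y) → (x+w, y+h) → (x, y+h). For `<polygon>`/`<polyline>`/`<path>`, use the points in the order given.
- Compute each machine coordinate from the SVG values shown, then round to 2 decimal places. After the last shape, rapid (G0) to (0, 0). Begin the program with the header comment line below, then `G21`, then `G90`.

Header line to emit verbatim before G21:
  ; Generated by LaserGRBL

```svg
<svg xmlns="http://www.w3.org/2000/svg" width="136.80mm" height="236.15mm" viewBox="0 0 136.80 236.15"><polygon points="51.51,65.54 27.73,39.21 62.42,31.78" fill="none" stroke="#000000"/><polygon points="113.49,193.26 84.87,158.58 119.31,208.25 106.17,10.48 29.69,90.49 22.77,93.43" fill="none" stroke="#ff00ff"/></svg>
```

1 u = 1 mm; y_m = 236.15 − y.

[1] `<polygon>` regular polygon, #000000→score S537 F1797: (51.51,170.61) → (27.73,196.94) → (62.42,204.37) → (51.51,170.61) (closed)

[2] `<polygon>` closed polygon, #ff00ff→engrave S162 F2924: (113.49,42.89) → (84.87,77.57) → (119.31,27.90) → (106.17,225.67) → (29.69,145.66) → (22.77,142.72) → (113.49,42.89) (closed)

; Generated by LaserGRBL
G21
G90
G0 X51.51 Y170.61
M3 S537
G1 X27.73 Y196.94 F1797
G1 X62.42 Y204.37
G1 X51.51 Y170.61
G0 X113.49 Y42.89
M3 S162
G1 X84.87 Y77.57 F2924
G1 X119.31 Y27.90
G1 X106.17 Y225.67
G1 X29.69 Y145.66
G1 X22.77 Y142.72
G1 X113.49 Y42.89
M5
G0 X0.00 Y0.00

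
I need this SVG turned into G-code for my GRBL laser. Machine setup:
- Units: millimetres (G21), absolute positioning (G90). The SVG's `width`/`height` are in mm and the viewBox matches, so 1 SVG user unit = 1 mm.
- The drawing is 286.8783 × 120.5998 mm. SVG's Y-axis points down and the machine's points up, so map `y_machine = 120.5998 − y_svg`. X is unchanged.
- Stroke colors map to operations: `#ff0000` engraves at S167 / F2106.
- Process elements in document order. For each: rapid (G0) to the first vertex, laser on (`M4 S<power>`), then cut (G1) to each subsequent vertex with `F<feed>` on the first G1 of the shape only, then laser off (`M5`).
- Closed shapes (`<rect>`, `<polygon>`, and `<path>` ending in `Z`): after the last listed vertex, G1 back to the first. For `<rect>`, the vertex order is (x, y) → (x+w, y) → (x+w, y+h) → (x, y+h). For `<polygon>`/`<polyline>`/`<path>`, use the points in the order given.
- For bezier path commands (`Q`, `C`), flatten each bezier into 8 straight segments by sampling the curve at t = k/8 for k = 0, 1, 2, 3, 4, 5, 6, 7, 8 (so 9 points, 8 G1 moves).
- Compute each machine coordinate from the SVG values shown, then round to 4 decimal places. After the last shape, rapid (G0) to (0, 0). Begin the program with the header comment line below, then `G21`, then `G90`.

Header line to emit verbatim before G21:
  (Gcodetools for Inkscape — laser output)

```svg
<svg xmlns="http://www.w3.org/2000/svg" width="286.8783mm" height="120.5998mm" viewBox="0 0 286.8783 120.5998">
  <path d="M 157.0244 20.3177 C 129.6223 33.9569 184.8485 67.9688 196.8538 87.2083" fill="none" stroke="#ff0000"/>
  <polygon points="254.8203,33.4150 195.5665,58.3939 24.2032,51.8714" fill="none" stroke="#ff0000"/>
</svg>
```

(Gcodetools for Inkscape — laser output)
G21
G90
G0 X157.0244 Y100.2821
M4 S167
G1 X150.3760 Y94.2811 F2106
G1 X149.9992 Y86.7820
G1 X154.4193 Y78.1966
G1 X162.1613 Y68.9369
G1 X171.7506 Y59.4147
G1 X181.7123 Y50.0418
G1 X190.5716 Y41.2301
G1 X196.8538 Y33.3915
M5
G0 X254.8203 Y87.1848
M4 S167
G1 X195.5665 Y62.2059 F2106
G1 X24.2032 Y68.7284
G1 X254.8203 Y87.1848
M5
G0 X0.0000 Y0.0000

Since the viewBox matches the mm dimensions, user units are millimetres directly. The only transform is the Y-flip y_m = 120.5998 − y_svg.

Shape 1 is a cubic bezier drawn with `<path>`. Its stroke #ff0000 means engrave at S167, F2106. After flipping Y the toolpath is (157.0244,100.2821) → (150.3760,94.2811) → (149.9992,86.7820) → (154.4193,78.1966) → (162.1613,68.9369) → (171.7506,59.4147) → (181.7123,50.0418) → (190.5716,41.2301) → (196.8538,33.3915).

Shape 2 is a closed polygon drawn with `<polygon>`. Its stroke #ff0000 means engrave at S167, F2106. After flipping Y the toolpath is (254.8203,87.1848) → (195.5665,62.2059) → (24.2032,68.7284) → (254.8203,87.1848), returning to the start.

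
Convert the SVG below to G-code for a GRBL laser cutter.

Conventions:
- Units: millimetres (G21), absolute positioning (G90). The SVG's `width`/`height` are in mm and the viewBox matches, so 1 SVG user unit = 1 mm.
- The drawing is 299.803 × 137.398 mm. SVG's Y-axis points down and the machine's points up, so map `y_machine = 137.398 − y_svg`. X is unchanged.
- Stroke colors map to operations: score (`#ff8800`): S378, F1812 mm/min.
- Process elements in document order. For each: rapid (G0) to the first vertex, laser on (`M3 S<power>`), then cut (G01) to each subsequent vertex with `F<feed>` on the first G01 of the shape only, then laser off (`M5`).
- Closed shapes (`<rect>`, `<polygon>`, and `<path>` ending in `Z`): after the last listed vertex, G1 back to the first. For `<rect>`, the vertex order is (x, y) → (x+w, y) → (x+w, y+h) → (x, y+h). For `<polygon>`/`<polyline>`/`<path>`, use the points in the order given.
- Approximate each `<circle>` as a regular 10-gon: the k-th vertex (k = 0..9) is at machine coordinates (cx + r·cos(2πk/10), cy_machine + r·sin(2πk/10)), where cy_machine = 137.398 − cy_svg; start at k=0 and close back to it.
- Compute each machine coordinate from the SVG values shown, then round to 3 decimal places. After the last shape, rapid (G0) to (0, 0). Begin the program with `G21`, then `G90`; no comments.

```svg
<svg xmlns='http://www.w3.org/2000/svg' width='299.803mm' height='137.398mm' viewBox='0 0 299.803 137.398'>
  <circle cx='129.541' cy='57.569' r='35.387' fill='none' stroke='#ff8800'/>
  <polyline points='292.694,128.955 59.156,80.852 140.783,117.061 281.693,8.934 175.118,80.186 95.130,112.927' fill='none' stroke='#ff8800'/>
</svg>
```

G21
G90
G0 X164.928 Y79.829
M3 S378
G01 X158.170 Y100.629 F1812
G01 X140.476 Y113.484
G01 X118.606 Y113.484
G01 X100.912 Y100.629
G01 X94.154 Y79.829
G01 X100.912 Y59.029
G01 X118.606 Y46.174
G01 X140.476 Y46.174
G01 X158.170 Y59.029
G01 X164.928 Y79.829
M5
G0 X292.694 Y8.443
M3 S378
G01 X59.156 Y56.546 F1812
G01 X140.783 Y20.337
G01 X281.693 Y128.464
G01 X175.118 Y57.212
G01 X95.130 Y24.471
M5
G0 X0.000 Y0.000

viewBox `0 0 299.803 137.398` with mm width/height → 1 unit = 1 mm. Flip: y_m = 137.398 − y_svg.

**Shape 1** — `<circle>` circle, stroke `#ff8800` → score (S378, F1812). Machine vertices: (164.928,79.829) → (158.170,100.629) → (140.476,113.484) → (118.606,113.484) → (100.912,100.629) → (94.154,79.829) → (100.912,59.029) → (118.606,46.174) → (140.476,46.174) → (158.170,59.029) → (164.928,79.829). Closed: final G1 returns to the first vertex.

**Shape 2** — `<polyline>` open polyline, stroke `#ff8800` → score (S378, F1812). Machine vertices: (292.694,8.443) → (59.156,56.546) → (140.783,20.337) → (281.693,128.464) → (175.118,57.212) → (95.130,24.471). Open path.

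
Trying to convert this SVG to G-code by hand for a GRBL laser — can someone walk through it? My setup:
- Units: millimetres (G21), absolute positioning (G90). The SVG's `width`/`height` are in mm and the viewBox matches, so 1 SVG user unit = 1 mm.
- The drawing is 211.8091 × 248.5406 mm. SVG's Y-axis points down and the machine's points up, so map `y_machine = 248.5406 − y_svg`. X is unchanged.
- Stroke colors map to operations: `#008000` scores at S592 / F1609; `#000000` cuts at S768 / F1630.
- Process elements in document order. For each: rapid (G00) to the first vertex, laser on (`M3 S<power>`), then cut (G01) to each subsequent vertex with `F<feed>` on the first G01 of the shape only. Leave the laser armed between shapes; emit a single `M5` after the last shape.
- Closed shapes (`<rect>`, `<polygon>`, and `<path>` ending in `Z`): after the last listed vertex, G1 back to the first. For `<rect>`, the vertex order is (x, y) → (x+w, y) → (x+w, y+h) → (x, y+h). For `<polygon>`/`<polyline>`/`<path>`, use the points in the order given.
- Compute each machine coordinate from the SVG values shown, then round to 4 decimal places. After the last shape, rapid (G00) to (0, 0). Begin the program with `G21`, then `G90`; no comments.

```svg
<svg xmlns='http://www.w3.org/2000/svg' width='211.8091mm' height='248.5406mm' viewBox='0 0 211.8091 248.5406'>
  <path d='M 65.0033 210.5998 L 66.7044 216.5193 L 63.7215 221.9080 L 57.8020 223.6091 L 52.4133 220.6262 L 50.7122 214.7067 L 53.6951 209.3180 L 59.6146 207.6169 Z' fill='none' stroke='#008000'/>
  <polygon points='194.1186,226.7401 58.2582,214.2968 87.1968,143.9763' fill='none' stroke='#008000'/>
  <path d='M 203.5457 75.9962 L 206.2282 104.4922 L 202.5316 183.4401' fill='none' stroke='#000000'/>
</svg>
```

viewBox `0 0 211.8091 248.5406` with mm width/height → 1 unit = 1 mm. Flip: y_m = 248.5406 − y_svg.

**Shape 1** — `<path>` regular polygon, stroke `#008000` → score (S592, F1609). Machine vertices: (65.0033,37.9408) → (66.7044,32.0213) → (63.7215,26.6326) → (57.8020,24.9315) → (52.4133,27.9144) → (50.7122,33.8339) → (53.6951,39.2226) → (59.6146,40.9237) → (65.0033,37.9408). Closed: final G1 returns to the first vertex.

**Shape 2** — `<polygon>` closed polygon, stroke `#008000` → score (S592, F1609). Machine vertices: (194.1186,21.8005) → (58.2582,34.2438) → (87.1968,104.5643) → (194.1186,21.8005). Closed: final G1 returns to the first vertex.

**Shape 3** — `<path>` open polyline, stroke `#000000` → cut (S768, F1630). Machine vertices: (203.5457,172.5444) → (206.2282,144.0484) → (202.5316,65.1005). Open path.

G21
G90
G00 X65.0033 Y37.9408
M3 S592
G01 X66.7044 Y32.0213 F1609
G01 X63.7215 Y26.6326
G01 X57.8020 Y24.9315
G01 X52.4133 Y27.9144
G01 X50.7122 Y33.8339
G01 X53.6951 Y39.2226
G01 X59.6146 Y40.9237
G01 X65.0033 Y37.9408
G00 X194.1186 Y21.8005
M3 S592
G01 X58.2582 Y34.2438 F1609
G01 X87.1968 Y104.5643
G01 X194.1186 Y21.8005
G00 X203.5457 Y172.5444
M3 S768
G01 X206.2282 Y144.0484 F1630
G01 X202.5316 Y65.1005
M5
G00 X0.0000 Y0.0000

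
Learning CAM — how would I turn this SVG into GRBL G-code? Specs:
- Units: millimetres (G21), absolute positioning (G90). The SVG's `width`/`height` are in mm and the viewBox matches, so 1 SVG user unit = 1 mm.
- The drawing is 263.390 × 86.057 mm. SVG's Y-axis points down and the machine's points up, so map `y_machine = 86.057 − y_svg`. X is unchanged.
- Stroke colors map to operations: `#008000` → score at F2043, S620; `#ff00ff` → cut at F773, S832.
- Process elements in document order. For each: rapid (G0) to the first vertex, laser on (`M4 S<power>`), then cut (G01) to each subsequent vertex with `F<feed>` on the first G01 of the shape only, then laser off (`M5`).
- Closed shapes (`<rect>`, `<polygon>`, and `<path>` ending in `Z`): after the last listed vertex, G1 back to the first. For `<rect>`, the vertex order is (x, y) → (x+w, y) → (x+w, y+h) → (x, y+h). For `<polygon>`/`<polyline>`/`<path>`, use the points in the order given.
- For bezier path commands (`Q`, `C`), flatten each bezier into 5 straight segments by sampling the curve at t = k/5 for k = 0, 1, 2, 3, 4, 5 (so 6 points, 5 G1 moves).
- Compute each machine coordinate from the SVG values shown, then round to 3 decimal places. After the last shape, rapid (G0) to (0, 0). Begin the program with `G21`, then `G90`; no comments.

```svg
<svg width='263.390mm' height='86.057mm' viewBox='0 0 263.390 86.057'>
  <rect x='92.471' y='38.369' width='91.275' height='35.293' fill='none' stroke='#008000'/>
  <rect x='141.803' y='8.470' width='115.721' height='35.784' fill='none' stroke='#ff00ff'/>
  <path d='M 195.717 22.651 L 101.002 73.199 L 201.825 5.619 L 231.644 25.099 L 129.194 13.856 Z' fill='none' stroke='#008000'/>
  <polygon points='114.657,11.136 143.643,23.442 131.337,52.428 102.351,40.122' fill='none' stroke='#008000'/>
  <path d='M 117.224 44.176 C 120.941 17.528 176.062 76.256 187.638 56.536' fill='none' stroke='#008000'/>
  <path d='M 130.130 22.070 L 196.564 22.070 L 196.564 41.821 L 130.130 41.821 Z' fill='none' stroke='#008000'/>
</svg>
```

G21
G90
G0 X92.471 Y47.688
M4 S620
G01 X183.746 Y47.688 F2043
G01 X183.746 Y12.395
G01 X92.471 Y12.395
G01 X92.471 Y47.688
M5
G0 X141.803 Y77.587
M4 S832
G01 X257.524 Y77.587 F773
G01 X257.524 Y41.803
G01 X141.803 Y41.803
G01 X141.803 Y77.587
M5
G0 X195.717 Y63.406
M4 S620
G01 X101.002 Y12.858 F2043
G01 X201.825 Y80.438
G01 X231.644 Y60.958
G01 X129.194 Y72.201
G01 X195.717 Y63.406
M5
G0 X114.657 Y74.921
M4 S620
G01 X143.643 Y62.615 F2043
G01 X131.337 Y33.629
G01 X102.351 Y45.935
G01 X114.657 Y74.921
M5
G0 X117.224 Y41.881
M4 S620
G01 X124.863 Y48.935 F2043
G01 X140.282 Y43.363
G01 X158.922 Y33.027
G01 X176.227 Y25.792
G01 X187.638 Y29.521
M5
G0 X130.130 Y63.987
M4 S620
G01 X196.564 Y63.987 F2043
G01 X196.564 Y44.236
G01 X130.130 Y44.236
G01 X130.130 Y63.987
M5
G0 X0.000 Y0.000

1 u = 1 mm; y_m = 86.057 − y.

[1] `<rect>` rectangle, #008000→score S620 F2043: (92.471,47.688) → (183.746,47.688) → (183.746,12.395) → (92.471,12.395) → (92.471,47.688) (closed)

[2] `<rect>` rectangle, #ff00ff→cut S832 F773: (141.803,77.587) → (257.524,77.587) → (257.524,41.803) → (141.803,41.803) → (141.803,77.587) (closed)

[3] `<path>` closed polygon, #008000→score S620 F2043: (195.717,63.406) → (101.002,12.858) → (201.825,80.438) → (231.644,60.958) → (129.194,72.201) → (195.717,63.406) (closed)

[4] `<polygon>` regular polygon, #008000→score S620 F2043: (114.657,74.921) → (143.643,62.615) → (131.337,33.629) → (102.351,45.935) → (114.657,74.921) (closed)

[5] `<path>` cubic bezier, #008000→score S620 F2043: (117.224,41.881) → (124.863,48.935) → (140.282,43.363) → (158.922,33.027) → (176.227,25.792) → (187.638,29.521)

[6] `<path>` rectangle, #008000→score S620 F2043: (130.130,63.987) → (196.564,63.987) → (196.564,44.236) → (130.130,44.236) → (130.130,63.987) (closed)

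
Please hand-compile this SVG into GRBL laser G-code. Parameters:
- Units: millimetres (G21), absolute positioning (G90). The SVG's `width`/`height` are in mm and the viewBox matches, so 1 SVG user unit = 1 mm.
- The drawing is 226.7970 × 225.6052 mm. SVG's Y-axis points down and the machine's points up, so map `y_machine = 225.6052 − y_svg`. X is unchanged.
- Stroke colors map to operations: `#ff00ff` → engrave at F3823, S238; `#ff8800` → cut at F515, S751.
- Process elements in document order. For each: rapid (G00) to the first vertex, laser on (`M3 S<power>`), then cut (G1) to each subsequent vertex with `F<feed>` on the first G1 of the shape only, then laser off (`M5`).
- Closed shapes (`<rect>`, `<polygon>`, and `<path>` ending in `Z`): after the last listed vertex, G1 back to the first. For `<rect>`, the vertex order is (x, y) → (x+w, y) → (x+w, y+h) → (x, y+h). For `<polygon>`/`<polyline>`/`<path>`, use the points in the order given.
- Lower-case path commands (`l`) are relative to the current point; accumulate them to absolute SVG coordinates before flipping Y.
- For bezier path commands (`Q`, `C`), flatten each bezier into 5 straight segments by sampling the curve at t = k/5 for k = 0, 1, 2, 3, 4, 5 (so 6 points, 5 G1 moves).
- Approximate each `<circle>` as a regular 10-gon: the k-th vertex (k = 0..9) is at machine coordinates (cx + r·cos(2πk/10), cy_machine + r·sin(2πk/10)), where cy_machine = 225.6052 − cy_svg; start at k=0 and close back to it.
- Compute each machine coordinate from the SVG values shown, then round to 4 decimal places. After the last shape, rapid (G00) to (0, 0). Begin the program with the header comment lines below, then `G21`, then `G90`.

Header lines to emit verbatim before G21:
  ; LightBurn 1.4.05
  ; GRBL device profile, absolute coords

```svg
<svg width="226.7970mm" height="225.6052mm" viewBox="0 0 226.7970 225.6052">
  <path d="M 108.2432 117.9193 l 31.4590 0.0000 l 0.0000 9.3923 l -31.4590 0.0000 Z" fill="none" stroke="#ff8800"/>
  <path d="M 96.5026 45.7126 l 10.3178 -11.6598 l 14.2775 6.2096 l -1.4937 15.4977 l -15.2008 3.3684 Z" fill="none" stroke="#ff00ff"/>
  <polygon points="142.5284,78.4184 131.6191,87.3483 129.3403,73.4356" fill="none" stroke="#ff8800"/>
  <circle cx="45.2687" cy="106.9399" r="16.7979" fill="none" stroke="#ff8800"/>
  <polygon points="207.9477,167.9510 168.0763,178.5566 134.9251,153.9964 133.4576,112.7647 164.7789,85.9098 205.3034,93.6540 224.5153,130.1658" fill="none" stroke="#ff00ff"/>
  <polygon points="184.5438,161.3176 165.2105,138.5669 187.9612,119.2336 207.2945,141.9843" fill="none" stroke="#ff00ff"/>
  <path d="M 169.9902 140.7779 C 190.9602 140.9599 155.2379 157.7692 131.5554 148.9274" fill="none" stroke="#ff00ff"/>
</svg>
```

1 u = 1 mm; y_m = 225.6052 − y.

[1] `<path>` rectangle, #ff8800→cut S751 F515: (108.2432,107.6859) → (139.7022,107.6859) → (139.7022,98.2936) → (108.2432,98.2936) → (108.2432,107.6859) (closed)

[2] `<path>` regular polygon, #ff00ff→engrave S238 F3823: (96.5026,179.8926) → (106.8204,191.5524) → (121.0979,185.3428) → (119.6042,169.8451) → (104.4034,166.4767) → (96.5026,179.8926) (closed)

[3] `<polygon>` regular polygon, #ff8800→cut S751 F515: (142.5284,147.1868) → (131.6191,138.2569) → (129.3403,152.1696) → (142.5284,147.1868) (closed)

[4] `<circle>` circle, #ff8800→cut S751 F515: (62.0666,118.6653) → (58.8585,128.5389) → (50.4595,134.6411) → (40.0779,134.6411) → (31.6789,128.5389) → (28.4708,118.6653) → (31.6789,108.7917) → (40.0779,102.6895) → (50.4595,102.6895) → (58.8585,108.7917) → (62.0666,118.6653) (closed)

[5] `<polygon>` regular polygon, #ff00ff→engrave S238 F3823: (207.9477,57.6542) → (168.0763,47.0486) → (134.9251,71.6088) → (133.4576,112.8405) → (164.7789,139.6954) → (205.3034,131.9512) → (224.5153,95.4394) → (207.9477,57.6542) (closed)

[6] `<polygon>` regular polygon, #ff00ff→engrave S238 F3823: (184.5438,64.2876) → (165.2105,87.0383) → (187.9612,106.3716) → (207.2945,83.6209) → (184.5438,64.2876) (closed)

[7] `<path>` cubic bezier, #ff00ff→engrave S238 F3823: (169.9902,84.8273) → (176.3190,83.0611) → (172.3408,79.3336) → (161.3546,75.6744) → (146.6598,74.1126) → (131.5554,76.6778)

; LightBurn 1.4.05
; GRBL device profile, absolute coords
G21
G90
G00 X108.2432 Y107.6859
M3 S751
G1 X139.7022 Y107.6859 F515
G1 X139.7022 Y98.2936
G1 X108.2432 Y98.2936
G1 X108.2432 Y107.6859
M5
G00 X96.5026 Y179.8926
M3 S238
G1 X106.8204 Y191.5524 F3823
G1 X121.0979 Y185.3428
G1 X119.6042 Y169.8451
G1 X104.4034 Y166.4767
G1 X96.5026 Y179.8926
M5
G00 X142.5284 Y147.1868
M3 S751
G1 X131.6191 Y138.2569 F515
G1 X129.3403 Y152.1696
G1 X142.5284 Y147.1868
M5
G00 X62.0666 Y118.6653
M3 S751
G1 X58.8585 Y128.5389 F515
G1 X50.4595 Y134.6411
G1 X40.0779 Y134.6411
G1 X31.6789 Y128.5389
G1 X28.4708 Y118.6653
G1 X31.6789 Y108.7917
G1 X40.0779 Y102.6895
G1 X50.4595 Y102.6895
G1 X58.8585 Y108.7917
G1 X62.0666 Y118.6653
M5
G00 X207.9477 Y57.6542
M3 S238
G1 X168.0763 Y47.0486 F3823
G1 X134.9251 Y71.6088
G1 X133.4576 Y112.8405
G1 X164.7789 Y139.6954
G1 X205.3034 Y131.9512
G1 X224.5153 Y95.4394
G1 X207.9477 Y57.6542
M5
G00 X184.5438 Y64.2876
M3 S238
G1 X165.2105 Y87.0383 F3823
G1 X187.9612 Y106.3716
G1 X207.2945 Y83.6209
G1 X184.5438 Y64.2876
M5
G00 X169.9902 Y84.8273
M3 S238
G1 X176.3190 Y83.0611 F3823
G1 X172.3408 Y79.3336
G1 X161.3546 Y75.6744
G1 X146.6598 Y74.1126
G1 X131.5554 Y76.6778
M5
G00 X0.0000 Y0.0000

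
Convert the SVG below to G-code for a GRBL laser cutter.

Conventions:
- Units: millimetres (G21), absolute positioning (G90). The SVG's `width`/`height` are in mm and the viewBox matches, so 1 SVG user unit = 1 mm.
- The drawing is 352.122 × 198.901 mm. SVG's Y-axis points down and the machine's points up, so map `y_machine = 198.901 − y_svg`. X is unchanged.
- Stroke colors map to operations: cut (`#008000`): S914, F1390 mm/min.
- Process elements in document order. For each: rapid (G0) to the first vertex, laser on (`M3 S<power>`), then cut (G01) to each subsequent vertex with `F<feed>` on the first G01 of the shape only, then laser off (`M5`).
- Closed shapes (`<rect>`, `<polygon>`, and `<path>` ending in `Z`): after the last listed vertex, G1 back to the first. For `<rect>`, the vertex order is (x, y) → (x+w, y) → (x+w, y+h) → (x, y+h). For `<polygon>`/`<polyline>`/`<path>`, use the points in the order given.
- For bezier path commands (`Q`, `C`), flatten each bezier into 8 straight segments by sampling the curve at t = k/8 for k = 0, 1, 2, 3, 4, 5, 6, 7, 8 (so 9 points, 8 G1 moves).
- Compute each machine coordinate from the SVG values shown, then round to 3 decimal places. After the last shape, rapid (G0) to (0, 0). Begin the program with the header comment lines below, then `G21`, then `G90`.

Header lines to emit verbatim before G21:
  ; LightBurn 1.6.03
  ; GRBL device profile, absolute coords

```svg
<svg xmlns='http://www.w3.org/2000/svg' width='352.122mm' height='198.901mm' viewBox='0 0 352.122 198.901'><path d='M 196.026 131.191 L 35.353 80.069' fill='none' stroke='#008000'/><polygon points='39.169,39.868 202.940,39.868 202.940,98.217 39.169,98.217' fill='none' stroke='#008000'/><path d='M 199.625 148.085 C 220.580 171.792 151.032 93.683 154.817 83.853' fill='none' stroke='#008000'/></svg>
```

1 u = 1 mm; y_m = 198.901 − y.

[1] `<path>` line segment, #008000→cut S914 F1390: (196.026,67.710) → (35.353,118.832)

[2] `<polygon>` rectangle, #008000→cut S914 F1390: (39.169,159.033) → (202.940,159.033) → (202.940,100.684) → (39.169,100.684) → (39.169,159.033) (closed)

[3] `<path>` cubic bezier, #008000→cut S914 F1390: (199.625,50.816) → (203.561,46.366) → (200.932,49.469) → (193.658,58.129) → (183.660,70.356) → (172.856,84.154) → (163.168,97.531) → (156.515,108.493) → (154.817,115.048)

; LightBurn 1.6.03
; GRBL device profile, absolute coords
G21
G90
G0 X196.026 Y67.710
M3 S914
G01 X35.353 Y118.832 F1390
M5
G0 X39.169 Y159.033
M3 S914
G01 X202.940 Y159.033 F1390
G01 X202.940 Y100.684
G01 X39.169 Y100.684
G01 X39.169 Y159.033
M5
G0 X199.625 Y50.816
M3 S914
G01 X203.561 Y46.366 F1390
G01 X200.932 Y49.469
G01 X193.658 Y58.129
G01 X183.660 Y70.356
G01 X172.856 Y84.154
G01 X163.168 Y97.531
G01 X156.515 Y108.493
G01 X154.817 Y115.048
M5
G0 X0.000 Y0.000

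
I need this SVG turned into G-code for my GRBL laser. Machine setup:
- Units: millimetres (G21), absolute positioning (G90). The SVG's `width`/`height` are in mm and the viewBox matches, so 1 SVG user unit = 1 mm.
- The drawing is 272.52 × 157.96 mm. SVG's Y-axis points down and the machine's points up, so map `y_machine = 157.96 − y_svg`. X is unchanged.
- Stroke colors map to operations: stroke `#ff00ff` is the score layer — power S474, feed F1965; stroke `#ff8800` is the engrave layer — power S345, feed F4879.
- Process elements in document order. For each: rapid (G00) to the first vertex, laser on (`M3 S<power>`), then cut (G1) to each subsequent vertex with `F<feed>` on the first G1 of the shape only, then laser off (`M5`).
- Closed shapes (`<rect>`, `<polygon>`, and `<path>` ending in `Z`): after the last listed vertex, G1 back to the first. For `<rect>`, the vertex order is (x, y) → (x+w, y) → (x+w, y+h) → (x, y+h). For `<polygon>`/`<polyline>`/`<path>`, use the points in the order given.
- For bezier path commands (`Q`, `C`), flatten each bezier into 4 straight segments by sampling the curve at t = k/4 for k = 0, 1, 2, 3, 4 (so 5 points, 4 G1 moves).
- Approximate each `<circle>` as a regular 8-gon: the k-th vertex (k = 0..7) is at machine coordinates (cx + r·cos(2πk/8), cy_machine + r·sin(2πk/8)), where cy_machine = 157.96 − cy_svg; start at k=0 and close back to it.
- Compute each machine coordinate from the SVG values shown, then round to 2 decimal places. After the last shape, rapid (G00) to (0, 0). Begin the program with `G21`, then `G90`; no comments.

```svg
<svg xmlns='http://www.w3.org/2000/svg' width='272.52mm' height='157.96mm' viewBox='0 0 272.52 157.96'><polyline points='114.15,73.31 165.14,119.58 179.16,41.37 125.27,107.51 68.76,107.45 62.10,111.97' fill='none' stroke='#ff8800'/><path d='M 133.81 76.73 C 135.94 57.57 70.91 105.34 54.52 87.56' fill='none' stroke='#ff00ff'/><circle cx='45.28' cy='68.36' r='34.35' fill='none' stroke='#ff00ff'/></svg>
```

G21
G90
G00 X114.15 Y84.65
M3 S345
G1 X165.14 Y38.38 F4879
G1 X179.16 Y116.59
G1 X125.27 Y50.45
G1 X68.76 Y50.51
G1 X62.10 Y45.99
M5
G00 X133.81 Y81.23
M3 S474
G1 X124.62 Y85.12 F1965
G1 X101.11 Y76.33
G1 X74.12 Y67.29
G1 X54.52 Y70.40
M5
G00 X79.63 Y89.60
M3 S474
G1 X69.57 Y113.89 F1965
G1 X45.28 Y123.95
G1 X20.99 Y113.89
G1 X10.93 Y89.60
G1 X20.99 Y65.31
G1 X45.28 Y55.25
G1 X69.57 Y65.31
G1 X79.63 Y89.60
M5
G00 X0.00 Y0.00

1 u = 1 mm; y_m = 157.96 − y.

[1] `<polyline>` open polyline, #ff8800→engrave S345 F4879: (114.15,84.65) → (165.14,38.38) → (179.16,116.59) → (125.27,50.45) → (68.76,50.51) → (62.10,45.99)

[2] `<path>` cubic bezier, #ff00ff→score S474 F1965: (133.81,81.23) → (124.62,85.12) → (101.11,76.33) → (74.12,67.29) → (54.52,70.40)

[3] `<circle>` circle, #ff00ff→score S474 F1965: (79.63,89.60) → (69.57,113.89) → (45.28,123.95) → (20.99,113.89) → (10.93,89.60) → (20.99,65.31) → (45.28,55.25) → (69.57,65.31) → (79.63,89.60) (closed)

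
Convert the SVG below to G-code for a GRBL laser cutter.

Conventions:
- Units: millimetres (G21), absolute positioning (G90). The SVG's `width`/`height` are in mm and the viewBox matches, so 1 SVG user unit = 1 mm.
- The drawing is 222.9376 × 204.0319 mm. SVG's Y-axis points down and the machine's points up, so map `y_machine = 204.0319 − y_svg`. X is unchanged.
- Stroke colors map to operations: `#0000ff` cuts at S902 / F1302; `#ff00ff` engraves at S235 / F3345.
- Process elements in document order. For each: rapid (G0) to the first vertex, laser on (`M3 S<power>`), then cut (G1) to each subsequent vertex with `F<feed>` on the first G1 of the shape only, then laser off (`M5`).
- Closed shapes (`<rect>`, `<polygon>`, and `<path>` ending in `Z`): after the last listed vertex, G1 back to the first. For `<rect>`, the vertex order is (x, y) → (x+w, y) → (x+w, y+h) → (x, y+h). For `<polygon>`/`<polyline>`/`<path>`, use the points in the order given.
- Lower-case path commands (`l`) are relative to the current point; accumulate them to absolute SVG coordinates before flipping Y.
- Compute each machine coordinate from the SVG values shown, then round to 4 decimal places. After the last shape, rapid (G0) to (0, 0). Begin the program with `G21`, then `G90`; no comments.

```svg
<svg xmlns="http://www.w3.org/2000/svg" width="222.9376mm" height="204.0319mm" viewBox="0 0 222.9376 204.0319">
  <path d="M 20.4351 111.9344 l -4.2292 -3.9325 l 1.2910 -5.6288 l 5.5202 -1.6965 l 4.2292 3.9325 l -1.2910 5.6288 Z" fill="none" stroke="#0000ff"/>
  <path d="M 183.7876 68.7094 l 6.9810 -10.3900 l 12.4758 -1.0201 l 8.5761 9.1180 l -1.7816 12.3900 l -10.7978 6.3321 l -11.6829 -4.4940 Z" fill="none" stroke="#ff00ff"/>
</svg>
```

G21
G90
G0 X20.4351 Y92.0975
M3 S902
G1 X16.2059 Y96.0300 F1302
G1 X17.4969 Y101.6588
G1 X23.0171 Y103.3553
G1 X27.2463 Y99.4228
G1 X25.9553 Y93.7940
G1 X20.4351 Y92.0975
M5
G0 X183.7876 Y135.3225
M3 S235
G1 X190.7686 Y145.7125 F3345
G1 X203.2444 Y146.7326
G1 X211.8205 Y137.6146
G1 X210.0389 Y125.2246
G1 X199.2411 Y118.8925
G1 X187.5582 Y123.3865
G1 X183.7876 Y135.3225
M5
G0 X0.0000 Y0.0000

viewBox `0 0 222.9376 204.0319` with mm width/height → 1 unit = 1 mm. Flip: y_m = 204.0319 − y_svg.

**Shape 1** — `<path>` regular polygon, stroke `#0000ff` → cut (S902, F1302). Machine vertices: (20.4351,92.0975) → (16.2059,96.0300) → (17.4969,101.6588) → (23.0171,103.3553) → (27.2463,99.4228) → (25.9553,93.7940) → (20.4351,92.0975). Closed: final G1 returns to the first vertex.

**Shape 2** — `<path>` regular polygon, stroke `#ff00ff` → engrave (S235, F3345). Machine vertices: (183.7876,135.3225) → (190.7686,145.7125) → (203.2444,146.7326) → (211.8205,137.6146) → (210.0389,125.2246) → (199.2411,118.8925) → (187.5582,123.3865) → (183.7876,135.3225). Closed: final G1 returns to the first vertex.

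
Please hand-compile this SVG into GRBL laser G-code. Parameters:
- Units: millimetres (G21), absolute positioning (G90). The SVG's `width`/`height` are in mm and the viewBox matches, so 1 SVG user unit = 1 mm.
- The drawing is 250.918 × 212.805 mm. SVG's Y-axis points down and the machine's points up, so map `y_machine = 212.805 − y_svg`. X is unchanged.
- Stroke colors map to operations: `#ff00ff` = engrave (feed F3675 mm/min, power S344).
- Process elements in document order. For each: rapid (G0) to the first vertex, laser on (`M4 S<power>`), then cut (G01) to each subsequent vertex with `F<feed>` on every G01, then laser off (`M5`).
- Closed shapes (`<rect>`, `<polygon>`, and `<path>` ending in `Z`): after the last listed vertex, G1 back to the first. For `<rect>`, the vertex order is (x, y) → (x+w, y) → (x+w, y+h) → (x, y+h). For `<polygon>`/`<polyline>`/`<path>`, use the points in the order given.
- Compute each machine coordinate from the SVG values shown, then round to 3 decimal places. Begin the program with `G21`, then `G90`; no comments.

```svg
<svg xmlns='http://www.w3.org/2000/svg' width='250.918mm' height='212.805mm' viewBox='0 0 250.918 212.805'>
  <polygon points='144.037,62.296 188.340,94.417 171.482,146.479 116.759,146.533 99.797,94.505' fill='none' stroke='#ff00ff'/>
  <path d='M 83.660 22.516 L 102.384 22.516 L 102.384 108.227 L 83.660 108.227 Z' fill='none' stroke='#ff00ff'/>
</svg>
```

G21
G90
G0 X144.037 Y150.509
M4 S344
G01 X188.340 Y118.388 F3675
G01 X171.482 Y66.326 F3675
G01 X116.759 Y66.272 F3675
G01 X99.797 Y118.300 F3675
G01 X144.037 Y150.509 F3675
M5
G0 X83.660 Y190.289
M4 S344
G01 X102.384 Y190.289 F3675
G01 X102.384 Y104.578 F3675
G01 X83.660 Y104.578 F3675
G01 X83.660 Y190.289 F3675
M5

Since the viewBox matches the mm dimensions, user units are millimetres directly. The only transform is the Y-flip y_m = 212.805 − y_svg.

Shape 1 is a regular polygon drawn with `<polygon>`. Its stroke #ff00ff means engrave at S344, F3675. After flipping Y the toolpath is (144.037,150.509) → (188.340,118.388) → (171.482,66.326) → (116.759,66.272) → (99.797,118.300) → (144.037,150.509), returning to the start.

Shape 2 is a rectangle drawn with `<path>`. Its stroke #ff00ff means engrave at S344, F3675. After flipping Y the toolpath is (83.660,190.289) → (102.384,190.289) → (102.384,104.578) → (83.660,104.578) → (83.660,190.289), returning to the start.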